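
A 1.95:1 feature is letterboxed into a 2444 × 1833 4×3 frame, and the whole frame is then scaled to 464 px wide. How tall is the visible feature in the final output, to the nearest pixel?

238 px

Fitted into 2444×1833, the feature spans the width; its height is 2444 / 1.950 ≈ 1253.33 px.
Resizing to 464 px wide multiplies everything by 0.1899: 1253.33 → 237.95 px.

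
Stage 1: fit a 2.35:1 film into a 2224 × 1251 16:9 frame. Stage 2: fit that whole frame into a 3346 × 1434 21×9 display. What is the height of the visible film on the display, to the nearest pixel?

First fit — 2.35:1 into 2224×1251 spans the width: 2224.00 × 946.38.
16:9 in 3346×1434: fills the height, so the intermediate becomes 2549.33 × 1434.00 — a scale of ×1.1463.
So the film's height is 946.38 × 1.1463 ≈ 1084.82.

1085 px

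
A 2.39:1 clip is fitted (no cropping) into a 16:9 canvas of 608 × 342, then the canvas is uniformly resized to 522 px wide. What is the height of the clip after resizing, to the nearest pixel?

Fitted into 608×342, the clip spans the width; its height is 608 / 2.390 ≈ 254.39 px.
Resizing to 522 px wide multiplies everything by 0.8586: 254.39 → 218.41 px.

218 px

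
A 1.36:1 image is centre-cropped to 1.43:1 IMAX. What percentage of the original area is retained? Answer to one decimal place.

95.1%

1.43:1 IMAX is wider than 1.36:1, so the crop keeps the full width and trims the height.
Fraction kept = (1.360)/(1.430) ≈ 95.10%.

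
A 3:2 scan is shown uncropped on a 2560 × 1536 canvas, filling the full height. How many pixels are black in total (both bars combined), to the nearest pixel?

393216 pixels

Content width = 1536 × 3/2 ≈ 2304.0000 px.
2560 − 2304.0000 = 256.0000 px of bars.
Across the 1536-px span: 256.0000 × 1536 ≈ 393216 px.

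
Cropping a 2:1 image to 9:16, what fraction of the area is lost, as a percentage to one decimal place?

71.9%

The height stays; only width is cut (since 9:16 is narrower than 2:1).
Fraction kept = (0.562)/(2.000) ≈ 28.12%, so 71.88% is lost.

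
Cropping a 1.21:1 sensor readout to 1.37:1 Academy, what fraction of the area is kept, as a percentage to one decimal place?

88.3%

The width stays; only height is cut (since 1.37:1 Academy is wider than 1.21:1).
Area ratio = (1.210)/(1.370) = 88.32% retained.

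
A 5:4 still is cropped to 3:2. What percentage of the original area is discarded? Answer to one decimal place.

Going from 5:4 to 3:2 means cutting height while keeping width.
Fraction kept = (1.250)/(1.500) ≈ 83.33%, so 16.67% is lost.

16.7%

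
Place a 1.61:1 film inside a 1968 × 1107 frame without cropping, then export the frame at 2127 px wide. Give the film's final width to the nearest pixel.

1926 px

Fitted into 1968×1107, the film spans the height; its width is 1107 × 1.610 ≈ 1782.27 px.
The frame scales by 2127/1968 = 1.0808; 1782.27 × 1.0808 ≈ 1926.26 px.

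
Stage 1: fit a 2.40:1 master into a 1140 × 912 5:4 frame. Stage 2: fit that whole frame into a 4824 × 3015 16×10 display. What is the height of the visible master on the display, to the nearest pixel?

1570 px

First fit — 2.40:1 into 1140×912 spans the width: 1140.00 × 475.00.
5:4 in 4824×3015: fills the height, so the intermediate becomes 3768.75 × 3015.00 — a scale of ×3.3059.
So the master's height is 475.00 × 3.3059 ≈ 1570.31.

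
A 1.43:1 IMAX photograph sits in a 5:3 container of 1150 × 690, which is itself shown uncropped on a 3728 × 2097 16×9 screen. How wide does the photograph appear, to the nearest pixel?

2999 px

First fit — 1.43:1 IMAX into 1150×690 spans the height: 986.70 × 690.00.
Second fit — the 5:3 canvas into 3728×2097 spans the height: 3495.00 × 2097.00 (×3.0391 from 1150×690).
The photograph scales with it: width 986.70 × 3.0391 ≈ 2998.71.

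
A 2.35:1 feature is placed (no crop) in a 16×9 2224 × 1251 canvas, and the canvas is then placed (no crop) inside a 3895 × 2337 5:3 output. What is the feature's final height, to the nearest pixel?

First fit — 2.35:1 into 2224×1251 spans the width: 2224.00 × 946.38.
The 16×9 canvas is width-limited in 3895×2337, giving 3895.00 × 2190.94; scale factor 1.7513.
The feature scales with it: height 946.38 × 1.7513 ≈ 1657.45.

1657 px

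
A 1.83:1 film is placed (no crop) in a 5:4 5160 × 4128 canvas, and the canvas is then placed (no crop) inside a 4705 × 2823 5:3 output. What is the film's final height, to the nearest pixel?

1928 px

First fit — 1.83:1 into 5160×4128 spans the width: 5160.00 × 2819.67.
The 5:4 canvas is height-limited in 4705×2823, giving 3528.75 × 2823.00; scale factor 0.6839.
The film scales with it: height 2819.67 × 0.6839 ≈ 1928.28.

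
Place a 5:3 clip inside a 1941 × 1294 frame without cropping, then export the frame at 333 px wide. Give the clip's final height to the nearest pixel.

Fitted into 1941×1294, the clip spans the width; its height is 1941 × 3/5 ≈ 1164.60 px.
Scaling 1941 → 333 is ×0.1716, so the height becomes 1164.60 × 0.1716 ≈ 199.80 px.

200 px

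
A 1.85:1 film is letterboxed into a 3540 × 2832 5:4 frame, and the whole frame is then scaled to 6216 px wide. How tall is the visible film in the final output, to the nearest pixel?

3360 px

Fitted into 3540×2832, the film spans the width; its height is 3540 / 1.850 ≈ 1913.51 px.
The frame scales by 6216/3540 = 1.7559; 1913.51 × 1.7559 ≈ 3360.00 px.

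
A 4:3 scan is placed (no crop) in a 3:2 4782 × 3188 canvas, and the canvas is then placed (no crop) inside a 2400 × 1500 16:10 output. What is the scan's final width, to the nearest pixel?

2000 px

4:3 in 4782×3188: fills the height, so the scan is 4250.67 × 3188.00.
3:2 in 2400×1500: fills the height, so the intermediate becomes 2250.00 × 1500.00 — a scale of ×0.4705.
The scan scales with it: width 4250.67 × 0.4705 ≈ 2000.00.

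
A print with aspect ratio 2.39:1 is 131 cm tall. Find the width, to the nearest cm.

Width = 131 × 2.390 = 313.09.

313 cm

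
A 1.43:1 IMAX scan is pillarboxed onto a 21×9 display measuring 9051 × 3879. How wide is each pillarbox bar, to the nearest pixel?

1.43:1 IMAX (1.430) < 21×9 (2.333), so the scan fills the height.
That makes the image 5546.97 px wide (3879 × 1.430).
Black = 9051 − 5546.97 = 3504.03 px, or 1752.02 per bar.

1752 px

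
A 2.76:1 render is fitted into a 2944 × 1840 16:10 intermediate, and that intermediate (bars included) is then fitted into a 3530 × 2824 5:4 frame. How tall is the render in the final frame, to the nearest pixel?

1279 px

2.76:1 in 2944×1840: fills the width, so the render is 2944.00 × 1066.67.
The 16:10 canvas is width-limited in 3530×2824, giving 3530.00 × 2206.25; scale factor 1.1990.
The render scales with it: height 1066.67 × 1.1990 ≈ 1278.99.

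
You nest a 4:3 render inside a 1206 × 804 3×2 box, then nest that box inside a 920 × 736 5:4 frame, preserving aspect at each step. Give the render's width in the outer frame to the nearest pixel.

Inside the 1206×804 canvas the render is height-limited at 1072.00 × 804.00.
The 3×2 canvas is width-limited in 920×736, giving 920.00 × 613.33; scale factor 0.7629.
Applying the same ×0.7629: 1072.00 → 817.78.

818 px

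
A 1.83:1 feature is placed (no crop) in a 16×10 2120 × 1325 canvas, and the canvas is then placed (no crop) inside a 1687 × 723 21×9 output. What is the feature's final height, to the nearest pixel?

632 px

1.83:1 in 2120×1325: fills the width, so the feature is 2120.00 × 1158.47.
Second fit — the 16×10 canvas into 1687×723 spans the height: 1156.80 × 723.00 (×0.5457 from 2120×1325).
So the feature's height is 1158.47 × 0.5457 ≈ 632.13.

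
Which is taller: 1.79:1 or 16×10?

1.79 and 16×10 = 1.6; 1.79 > 1.6. The smaller width-to-height ratio is the taller frame.

16×10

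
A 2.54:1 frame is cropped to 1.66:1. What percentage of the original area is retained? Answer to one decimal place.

The height stays; only width is cut (since 1.66:1 is narrower than 2.54:1).
(1.660)/(2.540) ≈ 0.654 of the area survives.

65.4%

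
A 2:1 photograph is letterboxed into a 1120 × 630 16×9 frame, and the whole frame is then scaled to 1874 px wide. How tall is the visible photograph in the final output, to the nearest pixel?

Fitted into 1120×630, the photograph spans the width; its height is 1120 × 1/2 ≈ 560.00 px.
Resizing to 1874 px wide multiplies everything by 1.6732: 560.00 → 937.00 px.

937 px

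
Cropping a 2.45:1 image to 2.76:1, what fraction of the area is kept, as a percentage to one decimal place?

Going from 2.45:1 to 2.76:1 means cutting height while keeping width.
Fraction kept = (2.450)/(2.760) ≈ 88.77%.

88.8%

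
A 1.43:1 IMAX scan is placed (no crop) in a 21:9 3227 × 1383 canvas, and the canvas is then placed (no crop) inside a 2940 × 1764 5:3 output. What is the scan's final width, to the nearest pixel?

1802 px

First fit — 1.43:1 IMAX into 3227×1383 spans the height: 1977.69 × 1383.00.
Second fit — the 21:9 canvas into 2940×1764 spans the width: 2940.00 × 1260.00 (×0.9111 from 3227×1383).
Applying the same ×0.9111: 1977.69 → 1801.80.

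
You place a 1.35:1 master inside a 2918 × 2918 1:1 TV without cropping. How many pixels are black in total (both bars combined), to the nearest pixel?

2207521 pixels

1.35:1 is wider than 1:1, so it spans the full width.
Content height = 2918 / 1.350 ≈ 2161.4815 px.
Leftover height: 2918 − 2161.4815 = 756.5185 px.
Across the 2918-px span: 756.5185 × 2918 ≈ 2207521 px.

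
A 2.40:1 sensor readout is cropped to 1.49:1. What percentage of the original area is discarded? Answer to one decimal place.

37.9%

The height stays; only width is cut (since 1.49:1 is narrower than 2.40:1).
(1.490)/(2.400) ≈ 0.621 of the area survives, leaving 37.92% discarded.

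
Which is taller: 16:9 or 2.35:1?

16:9 = 1.778 and 2.35; 2.35 > 1.778. The smaller width-to-height ratio is the taller frame.

16:9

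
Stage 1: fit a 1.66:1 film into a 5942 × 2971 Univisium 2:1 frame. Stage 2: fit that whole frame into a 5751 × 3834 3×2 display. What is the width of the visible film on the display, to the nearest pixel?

4773 px

First fit — 1.66:1 into 5942×2971 spans the height: 4931.86 × 2971.00.
The Univisium 2:1 canvas is width-limited in 5751×3834, giving 5751.00 × 2875.50; scale factor 0.9679.
Applying the same ×0.9679: 4931.86 → 4773.33.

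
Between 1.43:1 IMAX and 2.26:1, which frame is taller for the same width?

1.43:1 IMAX

1.43 and 2.26; 2.26 > 1.43. The smaller width-to-height ratio is the taller frame.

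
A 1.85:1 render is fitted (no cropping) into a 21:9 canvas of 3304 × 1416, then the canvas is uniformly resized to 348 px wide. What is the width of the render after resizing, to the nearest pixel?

Fitted into 3304×1416, the render spans the height; its width is 1416 × 1.850 ≈ 2619.60 px.
Resizing to 348 px wide multiplies everything by 0.1053: 2619.60 → 275.91 px.

276 px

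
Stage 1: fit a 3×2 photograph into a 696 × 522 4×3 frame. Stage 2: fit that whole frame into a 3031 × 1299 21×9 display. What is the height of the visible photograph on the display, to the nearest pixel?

3×2 in 696×522: fills the width, so the photograph is 696.00 × 464.00.
The 4×3 canvas is height-limited in 3031×1299, giving 1732.00 × 1299.00; scale factor 2.4885.
So the photograph's height is 464.00 × 2.4885 ≈ 1154.67.

1155 px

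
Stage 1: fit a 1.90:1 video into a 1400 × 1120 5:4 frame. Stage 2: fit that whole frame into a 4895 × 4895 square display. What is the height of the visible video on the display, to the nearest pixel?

2576 px

Inside the 1400×1120 canvas the video is width-limited at 1400.00 × 736.84.
The 5:4 canvas is width-limited in 4895×4895, giving 4895.00 × 3916.00; scale factor 3.4964.
Applying the same ×3.4964: 736.84 → 2576.32.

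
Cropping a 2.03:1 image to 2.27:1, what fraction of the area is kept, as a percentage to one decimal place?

89.4%

2.27:1 is wider than 2.03:1, so the crop keeps the full width and trims the height.
Area ratio = (2.030)/(2.270) = 89.43% retained.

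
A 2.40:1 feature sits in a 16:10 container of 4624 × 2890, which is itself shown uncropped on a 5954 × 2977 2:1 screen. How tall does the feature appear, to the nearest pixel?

1985 px

Inside the 4624×2890 canvas the feature is width-limited at 4624.00 × 1926.67.
Second fit — the 16:10 canvas into 5954×2977 spans the height: 4763.20 × 2977.00 (×1.0301 from 4624×2890).
The feature scales with it: height 1926.67 × 1.0301 ≈ 1984.67.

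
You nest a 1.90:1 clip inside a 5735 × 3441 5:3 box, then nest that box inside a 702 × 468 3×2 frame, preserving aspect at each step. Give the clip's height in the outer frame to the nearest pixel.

First fit — 1.90:1 into 5735×3441 spans the width: 5735.00 × 3018.42.
The 5:3 canvas is width-limited in 702×468, giving 702.00 × 421.20; scale factor 0.1224.
Applying the same ×0.1224: 3018.42 → 369.47.

369 px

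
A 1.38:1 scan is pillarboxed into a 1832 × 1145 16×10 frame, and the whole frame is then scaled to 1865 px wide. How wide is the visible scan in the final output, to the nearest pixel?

1609 px

In the 1832×1145 frame the scan fills the height: width = 1145 × 1.380 ≈ 1580.10 px.
Resizing to 1865 px wide multiplies everything by 1.0180: 1580.10 → 1608.56 px.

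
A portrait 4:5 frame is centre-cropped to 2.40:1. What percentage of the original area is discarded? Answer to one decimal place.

2.40:1 is wider than portrait 4:5, so the crop keeps the full width and trims the height.
Area ratio = (0.800)/(2.400) = 33.33%; the remaining 66.67% is cropped out.

66.7%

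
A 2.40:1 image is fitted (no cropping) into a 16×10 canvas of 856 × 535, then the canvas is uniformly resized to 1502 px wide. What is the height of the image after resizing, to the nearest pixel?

In the 856×535 frame the image fills the width: height = 856 / 2.400 ≈ 356.67 px.
Scaling 856 → 1502 is ×1.7547, so the height becomes 356.67 × 1.7547 ≈ 625.83 px.

626 px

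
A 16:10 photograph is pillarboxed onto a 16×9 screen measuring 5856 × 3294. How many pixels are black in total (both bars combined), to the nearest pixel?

1928966 pixels

16:10 is narrower than 16×9, so it spans the full height.
That makes the image 5270.4000 px wide (3294 × 16/10).
Black = 5856 − 5270.4000 = 585.6000 px.
Bar area = 585.6000 × 3294 ≈ 1928966 px.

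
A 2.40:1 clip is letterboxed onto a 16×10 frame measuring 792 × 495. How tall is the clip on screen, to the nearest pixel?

330 px

2.40:1 (2.400) > 16×10 (1.600), so the clip fills the width.
Content height = 792 / 2.400 ≈ 330.00 px.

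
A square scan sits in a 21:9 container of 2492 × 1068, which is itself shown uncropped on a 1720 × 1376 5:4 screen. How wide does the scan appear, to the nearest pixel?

square in 2492×1068: fills the height, so the scan is 1068.00 × 1068.00.
The 21:9 canvas is width-limited in 1720×1376, giving 1720.00 × 737.14; scale factor 0.6902.
The scan scales with it: width 1068.00 × 0.6902 ≈ 737.14.

737 px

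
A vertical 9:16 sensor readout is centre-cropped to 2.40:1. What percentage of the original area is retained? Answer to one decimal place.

23.4%

Going from vertical 9:16 to 2.40:1 means cutting height while keeping width.
Area ratio = (0.562)/(2.400) = 23.44% retained.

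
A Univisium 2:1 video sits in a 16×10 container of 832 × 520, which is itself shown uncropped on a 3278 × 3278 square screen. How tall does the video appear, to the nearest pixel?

Inside the 832×520 canvas the video is width-limited at 832.00 × 416.00.
Second fit — the 16×10 canvas into 3278×3278 spans the width: 3278.00 × 2048.75 (×3.9399 from 832×520).
Applying the same ×3.9399: 416.00 → 1639.00.

1639 px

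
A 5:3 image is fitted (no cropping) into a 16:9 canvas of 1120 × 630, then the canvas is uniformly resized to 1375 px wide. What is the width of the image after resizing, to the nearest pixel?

Fitted into 1120×630, the image spans the height; its width is 630 × 5/3 ≈ 1050.00 px.
The frame scales by 1375/1120 = 1.2277; 1050.00 × 1.2277 ≈ 1289.06 px.

1289 px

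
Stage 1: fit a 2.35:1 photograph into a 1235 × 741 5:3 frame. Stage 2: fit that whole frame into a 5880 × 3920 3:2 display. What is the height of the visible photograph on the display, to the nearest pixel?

Inside the 1235×741 canvas the photograph is width-limited at 1235.00 × 525.53.
5:3 in 5880×3920: fills the width, so the intermediate becomes 5880.00 × 3528.00 — a scale of ×4.7611.
Applying the same ×4.7611: 525.53 → 2502.13.

2502 px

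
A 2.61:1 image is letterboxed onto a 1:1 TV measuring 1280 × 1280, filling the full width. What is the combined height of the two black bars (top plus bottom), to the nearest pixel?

That makes the image 490.42 px tall (1280 / 2.610).
Leftover height: 1280 − 490.42 = 789.58 px.

790 px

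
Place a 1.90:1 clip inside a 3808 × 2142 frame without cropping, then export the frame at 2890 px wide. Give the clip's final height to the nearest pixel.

In the 3808×2142 frame the clip fills the width: height = 3808 / 1.900 ≈ 2004.21 px.
Resizing to 2890 px wide multiplies everything by 0.7589: 2004.21 → 1521.05 px.

1521 px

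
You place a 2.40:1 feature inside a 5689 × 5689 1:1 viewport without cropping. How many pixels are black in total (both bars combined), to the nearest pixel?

Since 2.400 > 1.000, the feature is width-limited.
The feature is 5689 / 2.400 ≈ 2370.4167 px tall.
5689 − 2370.4167 = 3318.5833 px of bars.
That's 3318.5833 × 5689 ≈ 18879421 black pixels.

18879421 pixels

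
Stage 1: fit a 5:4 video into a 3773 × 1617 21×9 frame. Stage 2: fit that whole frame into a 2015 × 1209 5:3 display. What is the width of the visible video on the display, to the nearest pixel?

1079 px

Inside the 3773×1617 canvas the video is height-limited at 2021.25 × 1617.00.
The 21×9 canvas is width-limited in 2015×1209, giving 2015.00 × 863.57; scale factor 0.5341.
Applying the same ×0.5341: 2021.25 → 1079.46.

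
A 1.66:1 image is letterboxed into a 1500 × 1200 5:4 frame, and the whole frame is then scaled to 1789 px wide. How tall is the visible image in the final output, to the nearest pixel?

1078 px

In the 1500×1200 frame the image fills the width: height = 1500 / 1.660 ≈ 903.61 px.
The frame scales by 1789/1500 = 1.1927; 903.61 × 1.1927 ≈ 1077.71 px.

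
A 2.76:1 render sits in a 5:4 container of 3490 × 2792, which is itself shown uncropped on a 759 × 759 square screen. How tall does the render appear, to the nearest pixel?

275 px

Inside the 3490×2792 canvas the render is width-limited at 3490.00 × 1264.49.
The 5:4 canvas is width-limited in 759×759, giving 759.00 × 607.20; scale factor 0.2175.
So the render's height is 1264.49 × 0.2175 ≈ 275.00.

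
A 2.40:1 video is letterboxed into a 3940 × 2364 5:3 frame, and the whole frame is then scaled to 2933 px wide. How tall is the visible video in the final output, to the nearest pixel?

1222 px

Fitted into 3940×2364, the video spans the width; its height is 3940 / 2.400 ≈ 1641.67 px.
Scaling 3940 → 2933 is ×0.7444, so the height becomes 1641.67 × 0.7444 ≈ 1222.08 px.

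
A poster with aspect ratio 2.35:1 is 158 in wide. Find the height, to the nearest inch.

158 / 2.350 = 67.23.

67 in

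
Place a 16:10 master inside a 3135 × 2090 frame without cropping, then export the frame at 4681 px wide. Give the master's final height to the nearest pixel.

At 3135×2090 the master is width-limited, so height = 3135 × 10/16 ≈ 1959.38 px.
Scaling 3135 → 4681 is ×1.4931, so the height becomes 1959.38 × 1.4931 ≈ 2925.62 px.

2926 px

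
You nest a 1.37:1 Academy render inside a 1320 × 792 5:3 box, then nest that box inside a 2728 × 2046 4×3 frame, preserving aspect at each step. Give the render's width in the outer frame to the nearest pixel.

Inside the 1320×792 canvas the render is height-limited at 1085.04 × 792.00.
The 5:3 canvas is width-limited in 2728×2046, giving 2728.00 × 1636.80; scale factor 2.0667.
Applying the same ×2.0667: 1085.04 → 2242.42.

2242 px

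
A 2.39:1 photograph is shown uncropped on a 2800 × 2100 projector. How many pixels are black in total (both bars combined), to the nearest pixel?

2.39:1 (2.390) > 4:3 (1.333), so the photograph fills the width.
The photograph is 2800 / 2.390 ≈ 1171.5481 px tall.
Black = 2100 − 1171.5481 = 928.4519 px.
Across the 2800-px span: 928.4519 × 2800 ≈ 2599665 px.

2599665 pixels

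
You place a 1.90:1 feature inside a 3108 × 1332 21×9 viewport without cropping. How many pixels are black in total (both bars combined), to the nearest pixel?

1.90:1 (1.900) < 21×9 (2.333), so the feature fills the height.
The feature is 1332 × 1.900 ≈ 2530.8000 px wide.
Leftover width: 3108 − 2530.8000 = 577.2000 px.
Bar area = 577.2000 × 1332 ≈ 768830 px.

768830 pixels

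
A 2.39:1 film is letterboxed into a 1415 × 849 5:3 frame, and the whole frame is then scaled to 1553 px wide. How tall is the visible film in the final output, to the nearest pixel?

Fitted into 1415×849, the film spans the width; its height is 1415 / 2.390 ≈ 592.05 px.
The frame scales by 1553/1415 = 1.0975; 592.05 × 1.0975 ≈ 649.79 px.

650 px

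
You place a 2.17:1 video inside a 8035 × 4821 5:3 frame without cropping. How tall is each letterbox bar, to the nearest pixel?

559 px

2.17:1 is wider than 5:3, so it spans the full width.
The video is 8035 / 2.170 ≈ 3702.76 px tall.
Black = 4821 − 3702.76 = 1118.24 px, or 559.12 per bar.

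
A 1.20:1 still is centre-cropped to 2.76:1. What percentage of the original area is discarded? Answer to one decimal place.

Going from 1.20:1 to 2.76:1 means cutting height while keeping width.
Area ratio = (1.200)/(2.760) = 43.48%; the remaining 56.52% is cropped out.

56.5%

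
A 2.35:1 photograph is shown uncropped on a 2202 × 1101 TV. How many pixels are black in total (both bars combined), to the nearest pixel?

361081 pixels

Since 2.350 > 2.000, the photograph is width-limited.
The photograph is 2202 / 2.350 ≈ 937.0213 px tall.
Black = 1101 − 937.0213 = 163.9787 px.
That's 163.9787 × 2202 ≈ 361081 black pixels.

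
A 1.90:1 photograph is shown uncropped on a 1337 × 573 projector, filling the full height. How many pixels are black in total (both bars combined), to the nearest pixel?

That makes the image 1088.7000 px wide (573 × 1.900).
Leftover width: 1337 − 1088.7000 = 248.3000 px.
That's 248.3000 × 573 ≈ 142276 black pixels.

142276 pixels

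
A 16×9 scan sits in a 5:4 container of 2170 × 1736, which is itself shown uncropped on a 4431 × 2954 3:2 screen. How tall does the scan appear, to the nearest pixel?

2077 px

Inside the 2170×1736 canvas the scan is width-limited at 2170.00 × 1220.62.
Second fit — the 5:4 canvas into 4431×2954 spans the height: 3692.50 × 2954.00 (×1.7016 from 2170×1736).
Applying the same ×1.7016: 1220.62 → 2077.03.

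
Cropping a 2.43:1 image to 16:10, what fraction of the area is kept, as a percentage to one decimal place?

65.8%

16:10 is narrower than 2.43:1, so the crop keeps the full height and trims the width.
Area ratio = (1.600)/(2.430) = 65.84% retained.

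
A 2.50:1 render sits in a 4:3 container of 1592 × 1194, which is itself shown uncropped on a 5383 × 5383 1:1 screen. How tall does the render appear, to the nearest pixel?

First fit — 2.50:1 into 1592×1194 spans the width: 1592.00 × 636.80.
4:3 in 5383×5383: fills the width, so the intermediate becomes 5383.00 × 4037.25 — a scale of ×3.3813.
Applying the same ×3.3813: 636.80 → 2153.20.

2153 px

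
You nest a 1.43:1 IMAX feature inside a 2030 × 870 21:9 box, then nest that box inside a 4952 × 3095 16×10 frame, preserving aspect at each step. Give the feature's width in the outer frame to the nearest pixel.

Inside the 2030×870 canvas the feature is height-limited at 1244.10 × 870.00.
The 21:9 canvas is width-limited in 4952×3095, giving 4952.00 × 2122.29; scale factor 2.4394.
Applying the same ×2.4394: 1244.10 → 3034.87.

3035 px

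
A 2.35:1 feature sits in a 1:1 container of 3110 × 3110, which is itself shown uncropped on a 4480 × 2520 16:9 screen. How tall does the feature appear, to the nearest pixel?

First fit — 2.35:1 into 3110×3110 spans the width: 3110.00 × 1323.40.
The 1:1 canvas is height-limited in 4480×2520, giving 2520.00 × 2520.00; scale factor 0.8103.
Applying the same ×0.8103: 1323.40 → 1072.34.

1072 px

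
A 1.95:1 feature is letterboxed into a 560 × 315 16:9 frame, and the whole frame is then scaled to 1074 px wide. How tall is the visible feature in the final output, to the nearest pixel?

At 560×315 the feature is width-limited, so height = 560 / 1.950 ≈ 287.18 px.
Resizing to 1074 px wide multiplies everything by 1.9179: 287.18 → 550.77 px.

551 px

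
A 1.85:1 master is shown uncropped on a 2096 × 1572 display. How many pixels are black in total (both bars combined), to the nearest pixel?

1.85:1 is wider than 4×3, so it spans the full width.
That makes the image 1132.9730 px tall (2096 / 1.850).
1572 − 1132.9730 = 439.0270 px of bars.
Across the 2096-px span: 439.0270 × 2096 ≈ 920201 px.

920201 pixels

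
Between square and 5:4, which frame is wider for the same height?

5:4

square = 1 and 5:4 = 1.25; 1.25 > 1.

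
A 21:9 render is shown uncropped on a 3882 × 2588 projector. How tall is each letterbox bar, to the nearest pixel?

462 px

Since 2.333 > 1.500, the render is width-limited.
The render is 3882 × 9/21 ≈ 1663.71 px tall.
Leftover height: 2588 − 1663.71 = 924.29 px → 462.14 each side.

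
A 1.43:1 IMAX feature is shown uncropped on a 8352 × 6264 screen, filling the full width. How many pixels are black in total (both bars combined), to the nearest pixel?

That makes the image 5840.5594 px tall (8352 / 1.430).
Black = 6264 − 5840.5594 = 423.4406 px.
That's 423.4406 × 8352 ≈ 3536576 black pixels.

3536576 pixels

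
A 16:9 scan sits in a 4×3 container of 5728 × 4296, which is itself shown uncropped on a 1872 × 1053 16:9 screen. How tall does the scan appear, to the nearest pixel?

790 px

First fit — 16:9 into 5728×4296 spans the width: 5728.00 × 3222.00.
Second fit — the 4×3 canvas into 1872×1053 spans the height: 1404.00 × 1053.00 (×0.2451 from 5728×4296).
Applying the same ×0.2451: 3222.00 → 789.75.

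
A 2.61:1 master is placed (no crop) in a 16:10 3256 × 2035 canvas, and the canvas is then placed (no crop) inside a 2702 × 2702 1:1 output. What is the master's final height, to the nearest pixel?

First fit — 2.61:1 into 3256×2035 spans the width: 3256.00 × 1247.51.
16:10 in 2702×2702: fills the width, so the intermediate becomes 2702.00 × 1688.75 — a scale of ×0.8299.
The master scales with it: height 1247.51 × 0.8299 ≈ 1035.25.

1035 px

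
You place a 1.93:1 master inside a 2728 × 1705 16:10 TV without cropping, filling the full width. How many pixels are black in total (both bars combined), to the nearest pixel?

That makes the image 1413.4715 px tall (2728 / 1.930).
Leftover height: 1705 − 1413.4715 = 291.5285 px.
Across the 2728-px span: 291.5285 × 2728 ≈ 795290 px.

795290 pixels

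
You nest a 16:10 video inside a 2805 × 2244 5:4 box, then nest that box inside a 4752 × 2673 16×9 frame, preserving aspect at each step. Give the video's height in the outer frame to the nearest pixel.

16:10 in 2805×2244: fills the width, so the video is 2805.00 × 1753.12.
5:4 in 4752×2673: fills the height, so the intermediate becomes 3341.25 × 2673.00 — a scale of ×1.1912.
Applying the same ×1.1912: 1753.12 → 2088.28.

2088 px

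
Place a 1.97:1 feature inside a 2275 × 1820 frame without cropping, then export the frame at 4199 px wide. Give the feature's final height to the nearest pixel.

Fitted into 2275×1820, the feature spans the width; its height is 2275 / 1.970 ≈ 1154.82 px.
Resizing to 4199 px wide multiplies everything by 1.8457: 1154.82 → 2131.47 px.

2131 px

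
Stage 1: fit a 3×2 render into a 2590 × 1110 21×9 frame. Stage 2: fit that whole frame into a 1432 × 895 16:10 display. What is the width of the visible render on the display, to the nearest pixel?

921 px

3×2 in 2590×1110: fills the height, so the render is 1665.00 × 1110.00.
21×9 in 1432×895: fills the width, so the intermediate becomes 1432.00 × 613.71 — a scale of ×0.5529.
Applying the same ×0.5529: 1665.00 → 920.57.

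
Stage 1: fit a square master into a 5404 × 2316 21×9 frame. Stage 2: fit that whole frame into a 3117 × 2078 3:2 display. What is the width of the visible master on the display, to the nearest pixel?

1336 px

square in 5404×2316: fills the height, so the master is 2316.00 × 2316.00.
The 21×9 canvas is width-limited in 3117×2078, giving 3117.00 × 1335.86; scale factor 0.5768.
The master scales with it: width 2316.00 × 0.5768 ≈ 1335.86.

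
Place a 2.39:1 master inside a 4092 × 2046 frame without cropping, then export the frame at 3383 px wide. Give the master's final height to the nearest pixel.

Fitted into 4092×2046, the master spans the width; its height is 4092 / 2.390 ≈ 1712.13 px.
Scaling 4092 → 3383 is ×0.8267, so the height becomes 1712.13 × 0.8267 ≈ 1415.48 px.

1415 px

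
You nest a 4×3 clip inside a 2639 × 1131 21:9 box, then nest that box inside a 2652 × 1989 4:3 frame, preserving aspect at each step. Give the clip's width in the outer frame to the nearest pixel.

1515 px

4×3 in 2639×1131: fills the height, so the clip is 1508.00 × 1131.00.
21:9 in 2652×1989: fills the width, so the intermediate becomes 2652.00 × 1136.57 — a scale of ×1.0049.
The clip scales with it: width 1508.00 × 1.0049 ≈ 1515.43.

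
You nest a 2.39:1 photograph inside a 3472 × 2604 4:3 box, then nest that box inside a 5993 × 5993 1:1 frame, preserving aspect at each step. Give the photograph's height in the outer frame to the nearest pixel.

2508 px

First fit — 2.39:1 into 3472×2604 spans the width: 3472.00 × 1452.72.
Second fit — the 4:3 canvas into 5993×5993 spans the width: 5993.00 × 4494.75 (×1.7261 from 3472×2604).
Applying the same ×1.7261: 1452.72 → 2507.53.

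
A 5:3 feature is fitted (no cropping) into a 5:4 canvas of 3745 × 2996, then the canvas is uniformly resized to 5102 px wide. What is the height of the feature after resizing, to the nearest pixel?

3061 px

In the 3745×2996 frame the feature fills the width: height = 3745 × 3/5 ≈ 2247.00 px.
The frame scales by 5102/3745 = 1.3623; 2247.00 × 1.3623 ≈ 3061.20 px.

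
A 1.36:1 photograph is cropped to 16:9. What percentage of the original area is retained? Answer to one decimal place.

76.5%

16:9 is wider than 1.36:1, so the crop keeps the full width and trims the height.
(1.360)/(1.778) ≈ 0.765 of the area survives.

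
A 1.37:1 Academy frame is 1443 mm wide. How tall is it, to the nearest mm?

1443 / 1.370 = 1053.28.

1053 mm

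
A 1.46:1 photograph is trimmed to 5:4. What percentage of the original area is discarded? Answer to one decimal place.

The height stays; only width is cut (since 5:4 is narrower than 1.46:1).
Fraction kept = (1.250)/(1.460) ≈ 85.62%, so 14.38% is lost.

14.4%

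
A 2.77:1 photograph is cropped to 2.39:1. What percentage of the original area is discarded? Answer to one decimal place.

2.39:1 is narrower than 2.77:1, so the crop keeps the full height and trims the width.
Area ratio = (2.390)/(2.770) = 86.28%; the remaining 13.72% is cropped out.

13.7%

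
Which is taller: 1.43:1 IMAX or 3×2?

1.43 and 3×2 = 1.5; 1.5 > 1.43. The smaller width-to-height ratio is the taller frame.

1.43:1 IMAX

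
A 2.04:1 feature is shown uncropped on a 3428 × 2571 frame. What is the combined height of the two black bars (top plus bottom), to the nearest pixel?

891 px

Since 2.040 > 1.333, the feature is width-limited.
Content height = 3428 / 2.040 ≈ 1680.39 px.
Black = 2571 − 1680.39 = 890.61 px.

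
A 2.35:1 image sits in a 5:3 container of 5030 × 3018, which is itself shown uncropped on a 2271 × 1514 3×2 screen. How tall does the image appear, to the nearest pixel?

Inside the 5030×3018 canvas the image is width-limited at 5030.00 × 2140.43.
Second fit — the 5:3 canvas into 2271×1514 spans the width: 2271.00 × 1362.60 (×0.4515 from 5030×3018).
The image scales with it: height 2140.43 × 0.4515 ≈ 966.38.

966 px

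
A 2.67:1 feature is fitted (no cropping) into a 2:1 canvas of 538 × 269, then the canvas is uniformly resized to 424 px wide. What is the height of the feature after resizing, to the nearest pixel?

159 px

At 538×269 the feature is width-limited, so height = 538 / 2.670 ≈ 201.50 px.
The frame scales by 424/538 = 0.7881; 201.50 × 0.7881 ≈ 158.80 px.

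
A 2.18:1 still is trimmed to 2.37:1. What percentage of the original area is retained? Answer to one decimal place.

92.0%

The width stays; only height is cut (since 2.37:1 is wider than 2.18:1).
Fraction kept = (2.180)/(2.370) ≈ 91.98%.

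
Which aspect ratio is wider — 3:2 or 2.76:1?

2.76:1

3:2 = 1.5 and 2.76; 2.76 > 1.5.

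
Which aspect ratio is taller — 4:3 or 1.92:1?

4:3 = 1.333 and 1.92; 1.92 > 1.333. The smaller width-to-height ratio is the taller frame.

4:3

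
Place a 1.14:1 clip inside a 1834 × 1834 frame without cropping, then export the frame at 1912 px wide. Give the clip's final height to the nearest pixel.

1677 px

Fitted into 1834×1834, the clip spans the width; its height is 1834 / 1.140 ≈ 1608.77 px.
Resizing to 1912 px wide multiplies everything by 1.0425: 1608.77 → 1677.19 px.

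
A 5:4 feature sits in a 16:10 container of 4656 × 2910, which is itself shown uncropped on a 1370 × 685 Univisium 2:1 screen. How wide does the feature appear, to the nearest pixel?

856 px

First fit — 5:4 into 4656×2910 spans the height: 3637.50 × 2910.00.
16:10 in 1370×685: fills the height, so the intermediate becomes 1096.00 × 685.00 — a scale of ×0.2354.
The feature scales with it: width 3637.50 × 0.2354 ≈ 856.25.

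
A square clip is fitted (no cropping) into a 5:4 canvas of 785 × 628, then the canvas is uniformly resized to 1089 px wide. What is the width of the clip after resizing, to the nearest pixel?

871 px

At 785×628 the clip is height-limited, so width = 628 × 1/1 ≈ 628.00 px.
The frame scales by 1089/785 = 1.3873; 628.00 × 1.3873 ≈ 871.20 px.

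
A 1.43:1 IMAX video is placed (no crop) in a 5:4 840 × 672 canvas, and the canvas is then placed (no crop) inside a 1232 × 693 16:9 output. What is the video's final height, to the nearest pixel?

First fit — 1.43:1 IMAX into 840×672 spans the width: 840.00 × 587.41.
5:4 in 1232×693: fills the height, so the intermediate becomes 866.25 × 693.00 — a scale of ×1.0312.
Applying the same ×1.0312: 587.41 → 605.77.

606 px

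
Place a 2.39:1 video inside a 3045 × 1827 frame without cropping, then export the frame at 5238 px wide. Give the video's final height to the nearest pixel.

2192 px

At 3045×1827 the video is width-limited, so height = 3045 / 2.390 ≈ 1274.06 px.
The frame scales by 5238/3045 = 1.7202; 1274.06 × 1.7202 ≈ 2191.63 px.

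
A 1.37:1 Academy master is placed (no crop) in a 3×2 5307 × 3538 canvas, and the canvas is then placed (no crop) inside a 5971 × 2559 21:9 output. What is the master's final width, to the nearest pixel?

1.37:1 Academy in 5307×3538: fills the height, so the master is 4847.06 × 3538.00.
Second fit — the 3×2 canvas into 5971×2559 spans the height: 3838.50 × 2559.00 (×0.7233 from 5307×3538).
Applying the same ×0.7233: 4847.06 → 3505.83.

3506 px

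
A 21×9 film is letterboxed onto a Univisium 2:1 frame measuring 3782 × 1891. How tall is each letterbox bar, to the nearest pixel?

21×9 (2.333) > Univisium 2:1 (2.000), so the film fills the width.
The film is 3782 × 9/21 ≈ 1620.86 px tall.
Leftover height: 1891 − 1620.86 = 270.14 px → 135.07 each side.

135 px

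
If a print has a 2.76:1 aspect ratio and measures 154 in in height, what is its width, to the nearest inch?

425 in

Width = 154 × 2.760 = 425.04.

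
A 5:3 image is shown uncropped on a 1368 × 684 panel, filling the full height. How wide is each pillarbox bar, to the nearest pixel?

114 px

That makes the image 1140.00 px wide (684 × 5/3).
1368 − 1140.00 = 228.00 px of bars (114.00 each).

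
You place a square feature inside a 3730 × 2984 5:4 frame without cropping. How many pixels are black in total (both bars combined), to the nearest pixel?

Since 1.000 < 1.250, the feature is height-limited.
Content width = 2984 × 1/1 ≈ 2984.0000 px.
3730 − 2984.0000 = 746.0000 px of bars.
That's 746.0000 × 2984 ≈ 2226064 black pixels.

2226064 pixels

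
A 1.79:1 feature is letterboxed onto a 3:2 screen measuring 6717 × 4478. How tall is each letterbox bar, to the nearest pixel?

1.79:1 is wider than 3:2, so it spans the full width.
The feature is 6717 / 1.790 ≈ 3752.51 px tall.
Black = 4478 − 3752.51 = 725.49 px, or 362.74 per bar.

363 px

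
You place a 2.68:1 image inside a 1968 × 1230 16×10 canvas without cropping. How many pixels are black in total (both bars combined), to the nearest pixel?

Since 2.680 > 1.600, the image is width-limited.
The image is 1968 / 2.680 ≈ 734.3284 px tall.
Black = 1230 − 734.3284 = 495.6716 px.
That's 495.6716 × 1968 ≈ 975482 black pixels.

975482 pixels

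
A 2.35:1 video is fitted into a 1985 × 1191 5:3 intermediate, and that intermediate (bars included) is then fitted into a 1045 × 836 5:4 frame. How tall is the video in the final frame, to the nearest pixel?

445 px

First fit — 2.35:1 into 1985×1191 spans the width: 1985.00 × 844.68.
The 5:3 canvas is width-limited in 1045×836, giving 1045.00 × 627.00; scale factor 0.5264.
Applying the same ×0.5264: 844.68 → 444.68.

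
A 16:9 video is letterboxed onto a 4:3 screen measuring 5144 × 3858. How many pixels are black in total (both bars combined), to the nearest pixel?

4961388 pixels

16:9 is wider than 4:3, so it spans the full width.
That makes the image 2893.5000 px tall (5144 × 9/16).
3858 − 2893.5000 = 964.5000 px of bars.
Across the 5144-px span: 964.5000 × 5144 ≈ 4961388 px.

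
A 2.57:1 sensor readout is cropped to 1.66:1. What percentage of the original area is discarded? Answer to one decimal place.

1.66:1 is narrower than 2.57:1, so the crop keeps the full height and trims the width.
(1.660)/(2.570) ≈ 0.646 of the area survives, leaving 35.41% discarded.

35.4%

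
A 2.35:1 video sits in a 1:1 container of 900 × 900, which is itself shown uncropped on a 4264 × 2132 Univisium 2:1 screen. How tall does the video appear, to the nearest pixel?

First fit — 2.35:1 into 900×900 spans the width: 900.00 × 382.98.
The 1:1 canvas is height-limited in 4264×2132, giving 2132.00 × 2132.00; scale factor 2.3689.
The video scales with it: height 382.98 × 2.3689 ≈ 907.23.

907 px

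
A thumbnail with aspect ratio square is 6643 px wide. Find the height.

At square, 6643 × 1/1 ≈ 6643.

6643 px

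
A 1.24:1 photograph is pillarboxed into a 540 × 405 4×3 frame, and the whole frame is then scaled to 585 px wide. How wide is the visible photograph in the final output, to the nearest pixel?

In the 540×405 frame the photograph fills the height: width = 405 × 1.240 ≈ 502.20 px.
Scaling 540 → 585 is ×1.0833, so the width becomes 502.20 × 1.0833 ≈ 544.05 px.

544 px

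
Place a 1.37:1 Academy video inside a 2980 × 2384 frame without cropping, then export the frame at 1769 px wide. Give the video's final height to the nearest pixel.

At 2980×2384 the video is width-limited, so height = 2980 / 1.370 ≈ 2175.18 px.
Resizing to 1769 px wide multiplies everything by 0.5936: 2175.18 → 1291.24 px.

1291 px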